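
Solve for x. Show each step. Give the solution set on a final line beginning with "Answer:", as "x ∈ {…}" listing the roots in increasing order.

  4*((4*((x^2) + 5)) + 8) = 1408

Step 1. [4*((4*((x^2) + 5)) + 8) = 1408] divide by the outer 4 ⇒ div: (4*((x^2) + 5)) + 8 = 352.
Step 2. [(4*((x^2) + 5)) + 8 = 352] 4 | LHS and 4 | 352: pull 4 out. So factor: ((x^2) + 5) + 2 = 88.
Step 3. [((x^2) + 5) + 2 = 88] 2 comes off first (subtract 2), so sub: (x^2) + 5 = 86.
Step 4. [(x^2) + 5 = 86] the outer +5 inverts by subtracting 5. So sub: x^2 = 81.
Step 5. [x^2 = 81] LHS squared, RHS 81 ≥ 0: apply √ (±) ⇒ sqrt: x = 9 or -9.

Answer: x ∈ {-9, 9}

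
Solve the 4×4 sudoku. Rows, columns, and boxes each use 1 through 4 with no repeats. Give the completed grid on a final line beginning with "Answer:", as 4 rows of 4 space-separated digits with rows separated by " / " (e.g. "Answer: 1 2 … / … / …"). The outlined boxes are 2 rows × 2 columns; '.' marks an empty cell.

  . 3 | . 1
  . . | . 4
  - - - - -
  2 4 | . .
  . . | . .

Step 1. [r4c3∈{1,2,3,4}] r4c3 is the only open cell in row 4 admitting 4 ⇒ r4c3=4.
Step 2. [r2c1∈{1}] r2c1's peers cover all but 1, so r2c1=1.
Step 3. [r2c3∈{2,3}] row 2 places 3 nowhere but r2c3. So r2c3=3.
Step 4. [r4c4∈{2,3}] across row 4, 2 lands solely at r4c4, so r4c4=2.
Step 5. [r2c2∈{2}] r2c2 has the single candidate 2 ⇒ r2c2=2.
Step 6. [r3c3∈{1}] r3c3 is down to just 1 ⇒ r3c3=1.
Step 7. [r4c1∈{3}] nothing but 3 survives at r4c1, so r4c1=3.
Step 8. [r4c2∈{1}] only 1 remains possible at r4c2 ⇒ r4c2=1.
Step 9. [r3c4∈{3}] r3c4 is down to just 3 ⇒ r3c4=3.
Step 10. [r1c3∈{2}] only 2 remains possible at r1c3, so r1c3=2.
Step 11. [r1c1∈{4}] r1c1 has the single candidate 4. So r1c1=4.

Answer: 4 3 2 1 / 1 2 3 4 / 2 4 1 3 / 3 1 4 2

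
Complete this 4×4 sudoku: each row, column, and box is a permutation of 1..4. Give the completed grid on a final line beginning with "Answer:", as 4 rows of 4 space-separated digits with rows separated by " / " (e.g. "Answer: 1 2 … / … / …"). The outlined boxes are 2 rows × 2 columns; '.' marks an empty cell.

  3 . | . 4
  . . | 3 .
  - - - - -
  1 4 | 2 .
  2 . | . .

Step 1. [r1c3∈{1}] only 1 remains possible at r1c3 ⇒ r1c3=1.
Step 2. [r4c2∈{3}] r4c2's peers cover all but 3, so r4c2=3.
Step 3. [r2c2∈{1,2}] 1 has one home in row 2: r2c2 ⇒ r2c2=1.
Step 4. [r4c4∈{1}] r4c4's peers cover all but 1, so r4c4=1.
Step 5. [r2c1∈{4}] only 4 remains possible at r2c1. So r2c1=4.
Step 6. [r4c3∈{4}] r4c3 is down to just 4, so r4c3=4.
Step 7. [r2c4∈{2}] r2c4 is down to just 2, so r2c4=2.
Step 8. [r3c4∈{3}] r3c4 is down to just 3. So r3c4=3.
Step 9. [r1c2∈{2}] nothing but 2 survives at r1c2 ⇒ r1c2=2.

Answer: 3 2 1 4 / 4 1 3 2 / 1 4 2 3 / 2 3 4 1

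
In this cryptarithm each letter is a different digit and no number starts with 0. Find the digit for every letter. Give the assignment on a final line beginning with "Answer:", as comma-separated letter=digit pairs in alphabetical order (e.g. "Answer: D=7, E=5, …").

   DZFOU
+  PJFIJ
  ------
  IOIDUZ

Step 1. [I] I is the leading digit of a 6-digit sum of two 5-digit numbers; the final carry is exactly 1. So I=1.
Step 2. [col 1: U + J ≡ Z (mod 10)] column 1 (U + J ≡ Z (mod 10), carry-in 0) doesn't pin U yet; pick U=6 and continue. So U=6.
Step 3. [col 1: U + J ≡ Z (mod 10)] no forcing yet in column 1 (carry-in 0); J=7 is free and consistent — try it. So J=7.
Step 4. [col 1: U + J ≡ Z (mod 10)] in column 1 we have U+J≡Z with carry-in 0; given U=6, J=7 and digits 1,6,7 already taken and all letters distinct, that pins Z to 3. So Z=3.
Step 5. [col 2: O + I ≡ U (mod 10)] in column 2 we have O+I≡U with carry-in 1; given I=1, U=6 and digits 1,3,6,7 already taken and all letters distinct, that pins O to 4. So O=4.
Step 6. [col 3: F + F ≡ D (mod 10)] column 3 (F + F ≡ D (mod 10), carry-in 0) doesn't pin D yet; pick D=8 and continue, so D=8.
Step 7. [col 3: F + F ≡ D (mod 10)] column 3 reads F+F+carry(0)=D with D=8; with digits 1,3,4,6,7,8 already taken and all letters distinct, the only value for F is 9 ⇒ F=9.
Step 8. [col 5: D + P ≡ O (mod 10)] column 5 reads D+P+carry(1)=O with D=8, O=4; with digits 1,3,4,6,7,8,9 already taken and all letters distinct, the only value for P is 5 ⇒ P=5.

Answer: D=8, F=9, I=1, J=7, O=4, P=5, U=6, Z=3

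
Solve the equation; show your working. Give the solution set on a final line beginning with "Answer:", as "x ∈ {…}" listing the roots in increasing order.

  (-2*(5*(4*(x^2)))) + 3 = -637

Step 1. [(-2*(5*(4*(x^2)))) + 3 = -637] +3 is outermost — subtract 3 both sides, so sub: -2*(5*(4*(x^2))) = -640.
Step 2. [-2*(5*(4*(x^2))) = -640] -2 out front; divide by -2, so div: 5*(4*(x^2)) = 320.
Step 3. [5*(4*(x^2)) = 320] 5 out front; divide by 5, so div: 4*(x^2) = 64.
Step 4. [4*(x^2) = 64] LHS = 4·(…); ÷4 both sides. So div: x^2 = 16.
Step 5. [x^2 = 16] √ both sides: 16 ≥ 0 gives two branches ⇒ sqrt: x = 4 or -4.

Answer: x ∈ {-4, 4}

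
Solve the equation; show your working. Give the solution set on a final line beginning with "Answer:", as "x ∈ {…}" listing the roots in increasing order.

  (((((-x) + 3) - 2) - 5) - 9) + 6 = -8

Step 1. [(((((-x) + 3) - 2) - 5) - 9) + 6 = -8] +6 is outermost — subtract 6 both sides ⇒ sub: ((((-x) + 3) - 2) - 5) - 9 = -14.
Step 2. [((((-x) + 3) - 2) - 5) - 9 = -14] -9 is outermost — add 9 both sides. So sub: (((-x) + 3) - 2) - 5 = -5.
Step 3. [(((-x) + 3) - 2) - 5 = -5] 5 comes off first (add 5) ⇒ sub: ((-x) + 3) - 2 = 0.
Step 4. [((-x) + 3) - 2 = 0] add 2: x sits inside (… - 2). So sub: (-x) + 3 = 2.
Step 5. [(-x) + 3 = 2] subtract 3: x sits inside (… + 3), so sub: -x = -1.
Step 6. [-x = -1] flip signs both sides, so neg: x = 1.

Answer: x ∈ {1}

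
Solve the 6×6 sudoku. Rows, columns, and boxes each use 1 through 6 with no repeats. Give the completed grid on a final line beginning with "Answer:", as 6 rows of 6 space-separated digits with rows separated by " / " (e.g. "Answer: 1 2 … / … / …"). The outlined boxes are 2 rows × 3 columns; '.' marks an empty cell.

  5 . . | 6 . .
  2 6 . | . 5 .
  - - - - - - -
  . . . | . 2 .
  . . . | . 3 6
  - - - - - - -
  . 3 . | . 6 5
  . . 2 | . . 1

Step 1. [r3c6∈{4}] nothing but 4 survives at r3c6. So r3c6=4.
Step 2. [r6c5∈{4}] r6c5 has the single candidate 4, so r6c5=4.
Step 3. [r3c3∈{1,3,5,6}] col 3 places 6 nowhere but r3c3 ⇒ r3c3=6.
Step 4. [r4c3∈{1,4,5}] r4c3 is the only open cell in col 3 admitting 5 ⇒ r4c3=5.
Step 5. [r3c2∈{1}] r3c2 is down to just 1, so r3c2=1.
Step 6. [r2c4∈{1,3,4}] 4 has one home in col 4: r2c4. So r2c4=4.
Step 7. [r2c3∈{1,3}] r2c3 is the only open cell in row 2 admitting 1 ⇒ r2c3=1.
Step 8. [r4c1∈{4}] r4c1 is down to just 4 ⇒ r4c1=4.
Step 9. [r1c3∈{3,4}] 3 has one home in col 3: r1c3 ⇒ r1c3=3.
Step 10. [r3c4∈{5}] r3c4's peers cover all but 5, so r3c4=5.
Step 11. [r1c5∈{1}] r1c5's peers cover all but 1. So r1c5=1.
Step 12. [r6c2∈{5}] only 5 remains possible at r6c2, so r6c2=5.
Step 13. [r5c3∈{4}] r5c3 has the single candidate 4 ⇒ r5c3=4.
Step 14. [r6c4∈{3}] only 3 remains possible at r6c4 ⇒ r6c4=3.
Step 15. [r6c1∈{6}] only 6 remains possible at r6c1. So r6c1=6.
Step 16. [r5c1∈{1}] r5c1 has the single candidate 1. So r5c1=1.
Step 17. [r1c6∈{2}] r1c6 has the single candidate 2 ⇒ r1c6=2.
Step 18. [r4c2∈{2}] only 2 remains possible at r4c2. So r4c2=2.
Step 19. [r4c4∈{1}] r4c4's peers cover all but 1, so r4c4=1.
Step 20. [r2c6∈{3}] only 3 remains possible at r2c6 ⇒ r2c6=3.
Step 21. [r1c2∈{4}] r1c2 has the single candidate 4 ⇒ r1c2=4.
Step 22. [r3c1∈{3}] r3c1's peers cover all but 3. So r3c1=3.
Step 23. [r5c4∈{2}] r5c4 is down to just 2. So r5c4=2.

Answer: 5 4 3 6 1 2 / 2 6 1 4 5 3 / 3 1 6 5 2 4 / 4 2 5 1 3 6 / 1 3 4 2 6 5 / 6 5 2 3 4 1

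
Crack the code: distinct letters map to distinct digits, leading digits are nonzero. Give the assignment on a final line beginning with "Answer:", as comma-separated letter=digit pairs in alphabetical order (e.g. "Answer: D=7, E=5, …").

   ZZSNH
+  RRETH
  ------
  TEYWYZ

Step 1. [col 1: H + H ≡ Z (mod 10)] no forcing yet in column 1 (carry-in 0); Z=4 is free and consistent — try it. So Z=4.
Step 2. [T] adding two 5-digit numbers gives at most 5+1 digits, and here it does — T is that final carry and must be 1. So T=1.
Step 3. [col 1: H + H ≡ Z (mod 10)] column 1 (H + H ≡ Z (mod 10), carry-in 0) doesn't pin H yet; pick H=7 and continue. So H=7.
Step 4. [col 2: N + T ≡ Y (mod 10)] several values work for N in column 2 (N + T ≡ Y (mod 10), carry-in 1); try N=0, so N=0.
Step 5. [col 2: N + T ≡ Y (mod 10)] column 2 reads N+T+carry(1)=Y with N=0, T=1; with digits 0,1,4,7 already taken and all letters distinct, the only value for Y is 2. So Y=2.
Step 6. [col 3: S + E ≡ W (mod 10)] several values work for S in column 3 (S + E ≡ W (mod 10), carry-in 0); try S=6, so S=6.
Step 7. [col 3: S + E ≡ W (mod 10)] E=3 is one option consistent with column 3 (S + E ≡ W (mod 10), carry-in 0) — take it. So E=3.
Step 8. [col 3: S + E ≡ W (mod 10)] column 3 reads S+E+carry(0)=W with S=6, E=3; with digits 0,1,2,3,4,6,7 already taken and all letters distinct, the only value for W is 9 ⇒ W=9.
Step 9. [col 4: Z + R ≡ Y (mod 10)] column 4: given Z=4, Y=2, carry-in 0, and digits 0,1,2,3,4,6,7,9 already taken and all letters distinct, Z+R≡Y (mod 10) forces R=8. So R=8.

Answer: E=3, H=7, N=0, R=8, S=6, T=1, W=9, Y=2, Z=4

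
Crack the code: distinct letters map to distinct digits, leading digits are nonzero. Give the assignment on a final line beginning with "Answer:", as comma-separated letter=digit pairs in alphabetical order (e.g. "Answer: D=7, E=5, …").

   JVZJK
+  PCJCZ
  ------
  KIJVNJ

Step 1. [col 1: K + Z ≡ J (mod 10)] J=4 is one option consistent with column 1 (K + Z ≡ J (mod 10), carry-in 0) — take it. So J=4.
Step 2. [col 1: K + Z ≡ J (mod 10)] column 1 (K + Z ≡ J (mod 10), carry-in 0) doesn't pin K yet; pick K=1 and continue, so K=1.
Step 3. [col 1: K + Z ≡ J (mod 10)] from column 1 (K=1, J=4, carry-in 0, digits 1,4 already taken and all letters distinct): Z must equal 3 ⇒ Z=3.
Step 4. [col 2: J + C ≡ N (mod 10)] column 2 (J + C ≡ N (mod 10), carry-in 0) doesn't pin C yet; pick C=6 and continue. So C=6.
Step 5. [col 2: J + C ≡ N (mod 10)] in column 2 we have J+C≡N with carry-in 0; given J=4, C=6 and digits 1,3,4,6 already taken and all letters distinct, that pins N to 0 ⇒ N=0.
Step 6. [col 3: Z + J ≡ V (mod 10)] column 3: given Z=3, J=4, carry-in 1, and digits 0,1,3,4,6 already taken and all letters distinct, Z+J≡V (mod 10) forces V=8 ⇒ V=8.
Step 7. [col 5: J + P ≡ I (mod 10)] I=2 is one option consistent with column 5 (J + P ≡ I (mod 10), carry-in 1) — take it, so I=2.
Step 8. [col 5: J + P ≡ I (mod 10)] column 5: given J=4, I=2, carry-in 1, and digits 0,1,2,3,4,6,8 already taken and all letters distinct, J+P≡I (mod 10) forces P=7. So P=7.

Answer: C=6, I=2, J=4, K=1, N=0, P=7, V=8, Z=3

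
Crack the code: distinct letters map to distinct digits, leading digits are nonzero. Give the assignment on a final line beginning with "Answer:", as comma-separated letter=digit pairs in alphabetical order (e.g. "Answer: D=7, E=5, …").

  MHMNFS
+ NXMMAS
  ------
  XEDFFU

Step 1. [col 1: S + S ≡ U (mod 10)] S=3 is one option consistent with column 1 (S + S ≡ U (mod 10), carry-in 0) — take it ⇒ S=3.
Step 2. [col 1: S + S ≡ U (mod 10)] in column 1 we have S+S≡U with carry-in 0; given S=3 and digits 3 already taken and all letters distinct, that pins U to 6 ⇒ U=6.
Step 3. [col 2: F + A ≡ F (mod 10)] in column 2 we have F+A≡F with carry-in 0; given nothing yet and digits 3,6 already taken and all letters distinct, that pins A to 0 ⇒ A=0.
Step 4. [col 2: F + A ≡ F (mod 10)] several values work for F in column 2 (F + A ≡ F (mod 10), carry-in 0); try F=8. So F=8.
Step 5. [col 3: N + M ≡ F (mod 10)] column 3 (N + M ≡ F (mod 10), carry-in 0) doesn't pin N yet; pick N=7 and continue. So N=7.
Step 6. [col 3: N + M ≡ F (mod 10)] column 3: given N=7, F=8, carry-in 0, and digits 0,3,6,7,8 already taken and all letters distinct, N+M≡F (mod 10) forces M=1. So M=1.
Step 7. [col 4: M + M ≡ D (mod 10)] from column 4 (M=1, carry-in 0, digits 0,1,3,6,7,8 already taken and all letters distinct): D must equal 2 ⇒ D=2.
Step 8. [col 5: H + X ≡ E (mod 10)] several values work for H in column 5 (H + X ≡ E (mod 10), carry-in 0); try H=5, so H=5.
Step 9. [col 5: H + X ≡ E (mod 10)] several values work for E in column 5 (H + X ≡ E (mod 10), carry-in 0); try E=4 ⇒ E=4.
Step 10. [col 5: H + X ≡ E (mod 10)] in column 5 we have H+X≡E with carry-in 0; given H=5, E=4 and digits 0,1,2,3,4,5,6,7,8 already taken and all letters distinct, that pins X to 9. So X=9.

Answer: A=0, D=2, E=4, F=8, H=5, M=1, N=7, S=3, U=6, X=9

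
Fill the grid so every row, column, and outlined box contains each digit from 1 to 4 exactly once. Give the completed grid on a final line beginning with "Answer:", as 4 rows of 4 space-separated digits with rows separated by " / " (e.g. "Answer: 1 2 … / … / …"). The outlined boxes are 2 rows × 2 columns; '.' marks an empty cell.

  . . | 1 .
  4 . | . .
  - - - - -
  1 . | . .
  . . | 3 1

Step 1. [r1c1∈{2,3}] 3 has one home in col 1: r1c1. So r1c1=3.
Step 2. [r1c2∈{2}] r1c2 is down to just 2. So r1c2=2.
Step 3. [r3c3∈{2,4}] col 3 places 4 nowhere but r3c3 ⇒ r3c3=4.
Step 4. [r3c4∈{2}] nothing but 2 survives at r3c4, so r3c4=2.
Step 5. [r2c2∈{1}] only 1 remains possible at r2c2, so r2c2=1.
Step 6. [r4c2∈{4}] r4c2 has the single candidate 4. So r4c2=4.
Step 7. [r3c2∈{3}] r3c2 is down to just 3 ⇒ r3c2=3.
Step 8. [r4c1∈{2}] nothing but 2 survives at r4c1. So r4c1=2.
Step 9. [r1c4∈{4}] only 4 remains possible at r1c4. So r1c4=4.
Step 10. [r2c3∈{2}] nothing but 2 survives at r2c3, so r2c3=2.
Step 11. [r2c4∈{3}] r2c4 has the single candidate 3 ⇒ r2c4=3.

Answer: 3 2 1 4 / 4 1 2 3 / 1 3 4 2 / 2 4 3 1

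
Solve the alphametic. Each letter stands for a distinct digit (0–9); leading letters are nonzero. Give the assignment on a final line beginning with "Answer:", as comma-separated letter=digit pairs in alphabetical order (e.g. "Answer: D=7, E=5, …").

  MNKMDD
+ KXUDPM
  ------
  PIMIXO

Step 1. [col 1: D + M ≡ O (mod 10)] several values work for M in column 1 (D + M ≡ O (mod 10), carry-in 0); try M=1 ⇒ M=1.
Step 2. [col 1: D + M ≡ O (mod 10)] no forcing yet in column 1 (carry-in 0); D=5 is free and consistent — try it, so D=5.
Step 3. [col 1: D + M ≡ O (mod 10)] in column 1 we have D+M≡O with carry-in 0; given D=5, M=1 and digits 1,5 already taken and all letters distinct, that pins O to 6, so O=6.
Step 4. [col 2: D + P ≡ X (mod 10)] column 2 (D + P ≡ X (mod 10), carry-in 0) doesn't pin P yet; pick P=9 and continue. So P=9.
Step 5. [col 2: D + P ≡ X (mod 10)] column 2: given D=5, P=9, carry-in 0, and digits 1,5,6,9 already taken and all letters distinct, D+P≡X (mod 10) forces X=4 ⇒ X=4.
Step 6. [col 3: M + D ≡ I (mod 10)] in column 3 we have M+D≡I with carry-in 1; given M=1, D=5 and digits 1,4,5,6,9 already taken and all letters distinct, that pins I to 7. So I=7.
Step 7. [col 4: K + U ≡ M (mod 10)] column 4 (K + U ≡ M (mod 10), carry-in 0) doesn't pin U yet; pick U=3 and continue ⇒ U=3.
Step 8. [col 4: K + U ≡ M (mod 10)] in column 4 we have K+U≡M with carry-in 0; given U=3, M=1 and digits 1,3,4,5,6,7,9 already taken and all letters distinct, that pins K to 8. So K=8.
Step 9. [col 5: N + X ≡ I (mod 10)] in column 5 we have N+X≡I with carry-in 1; given X=4, I=7 and digits 1,3,4,5,6,7,8,9 already taken and all letters distinct, that pins N to 2, so N=2.

Answer: D=5, I=7, K=8, M=1, N=2, O=6, P=9, U=3, X=4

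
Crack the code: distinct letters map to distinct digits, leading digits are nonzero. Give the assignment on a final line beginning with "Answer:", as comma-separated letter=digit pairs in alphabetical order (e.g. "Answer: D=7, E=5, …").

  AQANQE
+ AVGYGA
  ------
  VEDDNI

Step 1. [col 1: E + A ≡ I (mod 10)] A=2 is one option consistent with column 1 (E + A ≡ I (mod 10), carry-in 0) — take it ⇒ A=2.
Step 2. [col 1: E + A ≡ I (mod 10)] E=9 is one option consistent with column 1 (E + A ≡ I (mod 10), carry-in 0) — take it ⇒ E=9.
Step 3. [col 1: E + A ≡ I (mod 10)] column 1: given E=9, A=2, carry-in 0, and digits 2,9 already taken and all letters distinct, E+A≡I (mod 10) forces I=1. So I=1.
Step 4. [col 2: Q + G ≡ N (mod 10)] G=0 is one option consistent with column 2 (Q + G ≡ N (mod 10), carry-in 1) — take it ⇒ G=0.
Step 5. [col 2: Q + G ≡ N (mod 10)] several values work for Q in column 2 (Q + G ≡ N (mod 10), carry-in 1); try Q=5 ⇒ Q=5.
Step 6. [col 2: Q + G ≡ N (mod 10)] column 2: given Q=5, G=0, carry-in 1, and digits 0,1,2,5,9 already taken and all letters distinct, Q+G≡N (mod 10) forces N=6. So N=6.
Step 7. [col 3: N + Y ≡ D (mod 10)] Y=7 is one option consistent with column 3 (N + Y ≡ D (mod 10), carry-in 0) — take it ⇒ Y=7.
Step 8. [col 3: N + Y ≡ D (mod 10)] column 3 reads N+Y+carry(0)=D with N=6, Y=7; with digits 0,1,2,5,6,7,9 already taken and all letters distinct, the only value for D is 3, so D=3.
Step 9. [col 5: Q + V ≡ E (mod 10)] column 5 reads Q+V+carry(0)=E with Q=5, E=9; with digits 0,1,2,3,5,6,7,9 already taken and all letters distinct, the only value for V is 4. So V=4.

Answer: A=2, D=3, E=9, G=0, I=1, N=6, Q=5, V=4, Y=7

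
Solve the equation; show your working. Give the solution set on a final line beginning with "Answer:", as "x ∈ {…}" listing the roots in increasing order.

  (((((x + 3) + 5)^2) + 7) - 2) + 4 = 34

Step 1. [(((((x + 3) + 5)^2) + 7) - 2) + 4 = 34] subtract 4: x sits inside (… + 4) ⇒ sub: ((((x + 3) + 5)^2) + 7) - 2 = 30.
Step 2. [((((x + 3) + 5)^2) + 7) - 2 = 30] -2 is outermost — add 2 both sides ⇒ sub: (((x + 3) + 5)^2) + 7 = 32.
Step 3. [(((x + 3) + 5)^2) + 7 = 32] subtract 7: x sits inside (… + 7). So sub: ((x + 3) + 5)^2 = 25.
Step 4. [((x + 3) + 5)^2 = 25] LHS squared, RHS 25 ≥ 0: apply √ (±), so sqrt: (x + 3) + 5 = 5 or -5.
Step 5. [(x + 3) + 5 = 5 or -5] peel the +5: subtract 5 from each side. So sub: x + 3 = 0 or -10.
Step 6. [x + 3 = 0 or -10] +3 is outermost — subtract 3 both sides. So sub: x = -3 or -13.

Answer: x ∈ {-13, -3}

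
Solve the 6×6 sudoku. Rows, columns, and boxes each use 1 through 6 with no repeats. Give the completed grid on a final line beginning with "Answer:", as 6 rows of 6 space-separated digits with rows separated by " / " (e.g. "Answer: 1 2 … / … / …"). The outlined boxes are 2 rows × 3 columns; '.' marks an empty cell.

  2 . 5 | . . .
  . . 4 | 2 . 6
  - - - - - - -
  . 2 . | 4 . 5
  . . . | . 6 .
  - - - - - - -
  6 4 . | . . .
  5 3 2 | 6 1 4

Step 1. [r3c5∈{3}] r3c5 has the single candidate 3 ⇒ r3c5=3.
Step 2. [r4c4∈{1}] only 1 remains possible at r4c4 ⇒ r4c4=1.
Step 3. [r2c2∈{1}] only 1 remains possible at r2c2. So r2c2=1.
Step 4. [r1c4∈{3}] r1c4 has the single candidate 3 ⇒ r1c4=3.
Step 5. [r5c5∈{2,5}] col 5 places 2 nowhere but r5c5. So r5c5=2.
Step 6. [r4c1∈{3,4}] 4 has one home in row 4: r4c1 ⇒ r4c1=4.
Step 7. [r3c1∈{1}] nothing but 1 survives at r3c1, so r3c1=1.
Step 8. [r5c4∈{5}] r5c4 is down to just 5. So r5c4=5.
Step 9. [r5c3∈{1}] nothing but 1 survives at r5c3 ⇒ r5c3=1.
Step 10. [r4c3∈{3}] r4c3's peers cover all but 3. So r4c3=3.
Step 11. [r1c5∈{4}] nothing but 4 survives at r1c5 ⇒ r1c5=4.
Step 12. [r1c6∈{1}] only 1 remains possible at r1c6, so r1c6=1.
Step 13. [r2c1∈{3}] r2c1's peers cover all but 3 ⇒ r2c1=3.
Step 14. [r3c3∈{6}] r3c3 has the single candidate 6 ⇒ r3c3=6.
Step 15. [r1c2∈{6}] r1c2 is down to just 6. So r1c2=6.
Step 16. [r4c6∈{2}] r4c6's peers cover all but 2, so r4c6=2.
Step 17. [r5c6∈{3}] nothing but 3 survives at r5c6. So r5c6=3.
Step 18. [r4c2∈{5}] nothing but 5 survives at r4c2, so r4c2=5.
Step 19. [r2c5∈{5}] only 5 remains possible at r2c5. So r2c5=5.

Answer: 2 6 5 3 4 1 / 3 1 4 2 5 6 / 1 2 6 4 3 5 / 4 5 3 1 6 2 / 6 4 1 5 2 3 / 5 3 2 6 1 4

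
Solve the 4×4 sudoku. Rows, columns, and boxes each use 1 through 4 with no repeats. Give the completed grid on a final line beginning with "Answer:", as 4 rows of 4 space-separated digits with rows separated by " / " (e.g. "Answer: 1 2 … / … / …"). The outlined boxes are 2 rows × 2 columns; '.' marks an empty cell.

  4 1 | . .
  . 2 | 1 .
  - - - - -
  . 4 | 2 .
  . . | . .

Step 1. [r4c2∈{3}] nothing but 3 survives at r4c2. So r4c2=3.
Step 2. [r3c4∈{1,3}] 3 has one home in row 3: r3c4, so r3c4=3.
Step 3. [r4c4∈{1,4}] in col 4, 1 fits only at r4c4, so r4c4=1.
Step 4. [r2c1∈{3}] only 3 remains possible at r2c1. So r2c1=3.
Step 5. [r4c1∈{2}] r4c1 is down to just 2. So r4c1=2.
Step 6. [r1c3∈{3}] r1c3 has the single candidate 3. So r1c3=3.
Step 7. [r3c1∈{1}] r3c1 has the single candidate 1. So r3c1=1.
Step 8. [r4c3∈{4}] r4c3's peers cover all but 4 ⇒ r4c3=4.
Step 9. [r2c4∈{4}] r2c4 is down to just 4. So r2c4=4.
Step 10. [r1c4∈{2}] r1c4 is down to just 2 ⇒ r1c4=2.

Answer: 4 1 3 2 / 3 2 1 4 / 1 4 2 3 / 2 3 4 1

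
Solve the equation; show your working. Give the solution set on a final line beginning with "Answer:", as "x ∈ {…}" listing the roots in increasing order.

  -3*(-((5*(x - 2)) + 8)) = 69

Step 1. [-3*(-((5*(x - 2)) + 8)) = 69] leading coefficient -3: divide by -3 ⇒ div: -((5*(x - 2)) + 8) = -23.
Step 2. [-((5*(x - 2)) + 8) = -23] flip signs both sides, so neg: (5*(x - 2)) + 8 = 23.
Step 3. [(5*(x - 2)) + 8 = 23] 8 comes off first (subtract 8), so sub: 5*(x - 2) = 15.
Step 4. [5*(x - 2) = 15] LHS = 5·(…); ÷5 both sides. So div: x - 2 = 3.
Step 5. [x - 2 = 3] -2 is outermost — add 2 both sides. So sub: x = 5.

Answer: x ∈ {5}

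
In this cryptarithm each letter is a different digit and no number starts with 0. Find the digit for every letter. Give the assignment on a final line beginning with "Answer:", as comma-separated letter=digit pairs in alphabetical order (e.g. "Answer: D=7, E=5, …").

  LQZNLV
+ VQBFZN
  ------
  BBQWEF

Step 1. [col 1: V + N ≡ F (mod 10)] no forcing yet in column 1 (carry-in 0); N=7 is free and consistent — try it. So N=7.
Step 2. [col 1: V + N ≡ F (mod 10)] column 1 (V + N ≡ F (mod 10), carry-in 0) doesn't pin F yet; pick F=0 and continue ⇒ F=0.
Step 3. [col 1: V + N ≡ F (mod 10)] in column 1 we have V+N≡F with carry-in 0; given N=7, F=0 and digits 0,7 already taken and all letters distinct, that pins V to 3 ⇒ V=3.
Step 4. [col 2: L + Z ≡ E (mod 10)] L=6 is one option consistent with column 2 (L + Z ≡ E (mod 10), carry-in 1) — take it, so L=6.
Step 5. [col 2: L + Z ≡ E (mod 10)] several values work for E in column 2 (L + Z ≡ E (mod 10), carry-in 1); try E=2. So E=2.
Step 6. [col 2: L + Z ≡ E (mod 10)] column 2 reads L+Z+carry(1)=E with L=6, E=2; with digits 0,2,3,6,7 already taken and all letters distinct, the only value for Z is 5, so Z=5.
Step 7. [col 3: N + F ≡ W (mod 10)] column 3 reads N+F+carry(1)=W with N=7, F=0; with digits 0,2,3,5,6,7 already taken and all letters distinct, the only value for W is 8 ⇒ W=8.
Step 8. [col 4: Z + B ≡ Q (mod 10)] no forcing yet in column 4 (carry-in 0); Q=4 is free and consistent — try it ⇒ Q=4.
Step 9. [col 4: Z + B ≡ Q (mod 10)] column 4: given Z=5, Q=4, carry-in 0, and digits 0,2,3,4,5,6,7,8 already taken and all letters distinct, Z+B≡Q (mod 10) forces B=9 ⇒ B=9.

Answer: B=9, E=2, F=0, L=6, N=7, Q=4, V=3, W=8, Z=5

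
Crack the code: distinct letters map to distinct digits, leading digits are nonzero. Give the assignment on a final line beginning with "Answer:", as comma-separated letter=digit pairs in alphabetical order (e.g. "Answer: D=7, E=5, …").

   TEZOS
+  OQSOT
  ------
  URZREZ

Step 1. [U] the sum has 6 digits but both addends have 5; that extra leading digit U is the final carry, namely 1, so U=1.
Step 2. [col 1: S + T ≡ Z (mod 10)] several values work for Z in column 1 (S + T ≡ Z (mod 10), carry-in 0); try Z=0. So Z=0.
Step 3. [col 1: S + T ≡ Z (mod 10)] T=6 is one option consistent with column 1 (S + T ≡ Z (mod 10), carry-in 0) — take it, so T=6.
Step 4. [col 1: S + T ≡ Z (mod 10)] column 1: given T=6, Z=0, carry-in 0, and digits 0,1,6 already taken and all letters distinct, S+T≡Z (mod 10) forces S=4 ⇒ S=4.
Step 5. [col 2: O + O ≡ E (mod 10)] no forcing yet in column 2 (carry-in 1); O=8 is free and consistent — try it ⇒ O=8.
Step 6. [col 2: O + O ≡ E (mod 10)] from column 2 (O=8, carry-in 1, digits 0,1,4,6,8 already taken and all letters distinct): E must equal 7. So E=7.
Step 7. [col 3: Z + S ≡ R (mod 10)] column 3 reads Z+S+carry(1)=R with Z=0, S=4; with digits 0,1,4,6,7,8 already taken and all letters distinct, the only value for R is 5, so R=5.
Step 8. [col 4: E + Q ≡ Z (mod 10)] in column 4 we have E+Q≡Z with carry-in 0; given E=7, Z=0 and digits 0,1,4,5,6,7,8 already taken and all letters distinct, that pins Q to 3 ⇒ Q=3.

Answer: E=7, O=8, Q=3, R=5, S=4, T=6, U=1, Z=0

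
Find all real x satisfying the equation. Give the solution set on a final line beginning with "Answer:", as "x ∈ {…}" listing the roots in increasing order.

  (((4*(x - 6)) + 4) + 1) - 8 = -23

Step 1. [(((4*(x - 6)) + 4) + 1) - 8 = -23] add 8: x sits inside (… - 8), so sub: ((4*(x - 6)) + 4) + 1 = -15.
Step 2. [((4*(x - 6)) + 4) + 1 = -15] +1 is outermost — subtract 1 both sides, so sub: (4*(x - 6)) + 4 = -16.
Step 3. [(4*(x - 6)) + 4 = -16] subtract 4: x sits inside (… + 4), so sub: 4*(x - 6) = -20.
Step 4. [4*(x - 6) = -20] LHS = 4·(…); ÷4 both sides, so div: x - 6 = -5.
Step 5. [x - 6 = -5] peel the -6: add 6 from each side. So sub: x = 1.

Answer: x ∈ {1}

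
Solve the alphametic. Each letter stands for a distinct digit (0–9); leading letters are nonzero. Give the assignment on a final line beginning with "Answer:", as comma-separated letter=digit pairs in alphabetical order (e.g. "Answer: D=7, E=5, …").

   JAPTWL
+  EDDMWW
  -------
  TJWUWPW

Step 1. [T] the sum has 7 digits but both addends have 6; that extra leading digit T is the final carry, namely 1. So T=1.
Step 2. [col 1: L + W ≡ W (mod 10)] column 1 reads L+W+carry(0)=W with nothing yet; with digits 1 already taken and all letters distinct, the only value for L is 0. So L=0.
Step 3. [col 1: L + W ≡ W (mod 10)] no forcing yet in column 1 (carry-in 0); W=4 is free and consistent — try it ⇒ W=4.
Step 4. [col 2: W + W ≡ P (mod 10)] in column 2 we have W+W≡P with carry-in 0; given W=4 and digits 0,1,4 already taken and all letters distinct, that pins P to 8 ⇒ P=8.
Step 5. [col 3: T + M ≡ W (mod 10)] from column 3 (T=1, W=4, carry-in 0, digits 0,1,4,8 already taken and all letters distinct): M must equal 3 ⇒ M=3.
Step 6. [col 4: P + D ≡ U (mod 10)] several values work for D in column 4 (P + D ≡ U (mod 10), carry-in 0); try D=7, so D=7.
Step 7. [col 4: P + D ≡ U (mod 10)] from column 4 (P=8, D=7, carry-in 0, digits 0,1,3,4,7,8 already taken and all letters distinct): U must equal 5 ⇒ U=5.
Step 8. [col 5: A + D ≡ W (mod 10)] column 5 reads A+D+carry(1)=W with D=7, W=4; with digits 0,1,3,4,5,7,8 already taken and all letters distinct, the only value for A is 6, so A=6.
Step 9. [col 6: J + E ≡ J (mod 10)] in column 6 we have J+E≡J with carry-in 1; given nothing yet and digits 0,1,3,4,5,6,7,8 already taken and all letters distinct, that pins J to 2. So J=2.
Step 10. [col 6: J + E ≡ J (mod 10)] in column 6 we have J+E≡J with carry-in 1; given J=2 and digits 0,1,2,3,4,5,6,7,8 already taken and all letters distinct, that pins E to 9, so E=9.

Answer: A=6, D=7, E=9, J=2, L=0, M=3, P=8, T=1, U=5, W=4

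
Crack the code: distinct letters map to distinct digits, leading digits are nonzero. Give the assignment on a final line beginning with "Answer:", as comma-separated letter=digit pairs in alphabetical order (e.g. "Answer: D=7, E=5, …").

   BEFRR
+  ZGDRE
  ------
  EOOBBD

Step 1. [col 1: R + E ≡ D (mod 10)] several values work for R in column 1 (R + E ≡ D (mod 10), carry-in 0); try R=4 ⇒ R=4.
Step 2. [col 1: R + E ≡ D (mod 10)] several values work for D in column 1 (R + E ≡ D (mod 10), carry-in 0); try D=5 ⇒ D=5.
Step 3. [col 1: R + E ≡ D (mod 10)] from column 1 (R=4, D=5, carry-in 0, digits 4,5 already taken and all letters distinct): E must equal 1. So E=1.
Step 4. [col 2: R + R ≡ B (mod 10)] column 2 reads R+R+carry(0)=B with R=4; with digits 1,4,5 already taken and all letters distinct, the only value for B is 8 ⇒ B=8.
Step 5. [col 3: F + D ≡ B (mod 10)] column 3: given D=5, B=8, carry-in 0, and digits 1,4,5,8 already taken and all letters distinct, F+D≡B (mod 10) forces F=3 ⇒ F=3.
Step 6. [col 4: E + G ≡ O (mod 10)] column 4 (E + G ≡ O (mod 10), carry-in 0) doesn't pin O yet; pick O=7 and continue ⇒ O=7.
Step 7. [col 4: E + G ≡ O (mod 10)] from column 4 (E=1, O=7, carry-in 0, digits 1,3,4,5,7,8 already taken and all letters distinct): G must equal 6. So G=6.
Step 8. [col 5: B + Z ≡ O (mod 10)] column 5: given B=8, O=7, carry-in 0, and digits 1,3,4,5,6,7,8 already taken and all letters distinct, B+Z≡O (mod 10) forces Z=9 ⇒ Z=9.

Answer: B=8, D=5, E=1, F=3, G=6, O=7, R=4, Z=9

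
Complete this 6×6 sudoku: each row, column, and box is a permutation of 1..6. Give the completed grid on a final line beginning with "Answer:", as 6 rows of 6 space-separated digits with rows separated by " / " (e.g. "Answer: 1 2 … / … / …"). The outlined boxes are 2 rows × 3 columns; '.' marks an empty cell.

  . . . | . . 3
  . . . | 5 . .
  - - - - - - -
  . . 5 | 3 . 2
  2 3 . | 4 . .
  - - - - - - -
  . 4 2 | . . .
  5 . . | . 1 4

Step 1. [r3c5∈{6}] only 6 remains possible at r3c5. So r3c5=6.
Step 2. [r1c4∈{1,2,6}] col 4 places 1 nowhere but r1c4, so r1c4=1.
Step 3. [r6c2∈{6}] r6c2's peers cover all but 6 ⇒ r6c2=6.
Step 4. [r5c1∈{1,3}] row 5 places 1 nowhere but r5c1 ⇒ r5c1=1.
Step 5. [r2c6∈{6}] nothing but 6 survives at r2c6 ⇒ r2c6=6.
Step 6. [r4c5∈{5}] r4c5 has the single candidate 5, so r4c5=5.
Step 7. [r1c1∈{4,6}] col 1 places 6 nowhere but r1c1. So r1c1=6.
Step 8. [r1c3∈{4}] r1c3 is down to just 4 ⇒ r1c3=4.
Step 9. [r1c5∈{2}] nothing but 2 survives at r1c5, so r1c5=2.
Step 10. [r3c2∈{1}] only 1 remains possible at r3c2. So r3c2=1.
Step 11. [r6c3∈{3}] r6c3 has the single candidate 3. So r6c3=3.
Step 12. [r4c3∈{6}] r4c3 is down to just 6 ⇒ r4c3=6.
Step 13. [r2c3∈{1}] only 1 remains possible at r2c3, so r2c3=1.
Step 14. [r5c4∈{6}] r5c4 has the single candidate 6, so r5c4=6.
Step 15. [r1c2∈{5}] r1c2 has the single candidate 5, so r1c2=5.
Step 16. [r2c5∈{4}] r2c5 has the single candidate 4, so r2c5=4.
Step 17. [r5c5∈{3}] r5c5 has the single candidate 3 ⇒ r5c5=3.
Step 18. [r2c2∈{2}] r2c2 has the single candidate 2. So r2c2=2.
Step 19. [r4c6∈{1}] r4c6 is down to just 1. So r4c6=1.
Step 20. [r3c1∈{4}] r3c1's peers cover all but 4 ⇒ r3c1=4.
Step 21. [r5c6∈{5}] only 5 remains possible at r5c6. So r5c6=5.
Step 22. [r6c4∈{2}] r6c4 has the single candidate 2. So r6c4=2.
Step 23. [r2c1∈{3}] only 3 remains possible at r2c1, so r2c1=3.

Answer: 6 5 4 1 2 3 / 3 2 1 5 4 6 / 4 1 5 3 6 2 / 2 3 6 4 5 1 / 1 4 2 6 3 5 / 5 6 3 2 1 4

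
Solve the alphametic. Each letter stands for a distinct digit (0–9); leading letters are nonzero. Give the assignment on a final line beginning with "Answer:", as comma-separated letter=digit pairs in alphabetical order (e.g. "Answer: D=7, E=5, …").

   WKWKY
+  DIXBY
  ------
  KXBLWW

Step 1. [K] adding two 5-digit numbers gives at most 5+1 digits, and here it does — K is that final carry and must be 1 ⇒ K=1.
Step 2. [col 1: Y + Y ≡ W (mod 10)] column 1 (Y + Y ≡ W (mod 10), carry-in 0) doesn't pin Y yet; pick Y=9 and continue. So Y=9.
Step 3. [col 1: Y + Y ≡ W (mod 10)] column 1: given Y=9, carry-in 0, and digits 1,9 already taken and all letters distinct, Y+Y≡W (mod 10) forces W=8. So W=8.
Step 4. [col 2: K + B ≡ W (mod 10)] column 2: given K=1, W=8, carry-in 1, and digits 1,8,9 already taken and all letters distinct, K+B≡W (mod 10) forces B=6, so B=6.
Step 5. [col 3: W + X ≡ L (mod 10)] L=3 is one option consistent with column 3 (W + X ≡ L (mod 10), carry-in 0) — take it, so L=3.
Step 6. [col 3: W + X ≡ L (mod 10)] from column 3 (W=8, L=3, carry-in 0, digits 1,3,6,8,9 already taken and all letters distinct): X must equal 5 ⇒ X=5.
Step 7. [col 4: K + I ≡ B (mod 10)] in column 4 we have K+I≡B with carry-in 1; given K=1, B=6 and digits 1,3,5,6,8,9 already taken and all letters distinct, that pins I to 4, so I=4.
Step 8. [col 5: W + D ≡ X (mod 10)] column 5: given W=8, X=5, carry-in 0, and digits 1,3,4,5,6,8,9 already taken and all letters distinct, W+D≡X (mod 10) forces D=7. So D=7.

Answer: B=6, D=7, I=4, K=1, L=3, W=8, X=5, Y=9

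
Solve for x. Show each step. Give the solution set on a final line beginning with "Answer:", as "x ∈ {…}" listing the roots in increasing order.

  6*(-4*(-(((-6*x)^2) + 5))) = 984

Step 1. [6*(-4*(-(((-6*x)^2) + 5))) = 984] divide by the outer 6, so div: -4*(-(((-6*x)^2) + 5)) = 164.
Step 2. [-4*(-(((-6*x)^2) + 5)) = 164] -4 out front; divide by -4, so div: -(((-6*x)^2) + 5) = -41.
Step 3. [-(((-6*x)^2) + 5) = -41] flip signs both sides ⇒ neg: ((-6*x)^2) + 5 = 41.
Step 4. [((-6*x)^2) + 5 = 41] subtract 5: x sits inside (… + 5) ⇒ sub: (-6*x)^2 = 36.
Step 5. [(-6*x)^2 = 36] LHS squared, RHS 36 ≥ 0: apply √ (±), so sqrt: -6*x = 6 or -6.
Step 6. [-6*x = 6 or -6] LHS = -6·(…); ÷-6 both sides, so div: x = -1 or 1.

Answer: x ∈ {-1, 1}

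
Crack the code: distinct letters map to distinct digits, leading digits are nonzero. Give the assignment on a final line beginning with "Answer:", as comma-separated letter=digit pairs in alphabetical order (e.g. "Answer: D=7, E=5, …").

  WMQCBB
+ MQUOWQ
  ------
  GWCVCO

Step 1. [col 1: B + Q ≡ O (mod 10)] several values work for Q in column 1 (B + Q ≡ O (mod 10), carry-in 0); try Q=7 ⇒ Q=7.
Step 2. [col 1: B + Q ≡ O (mod 10)] column 1 (B + Q ≡ O (mod 10), carry-in 0) doesn't pin B yet; pick B=1 and continue. So B=1.
Step 3. [col 1: B + Q ≡ O (mod 10)] column 1: given B=1, Q=7, carry-in 0, and digits 1,7 already taken and all letters distinct, B+Q≡O (mod 10) forces O=8. So O=8.
Step 4. [col 2: B + W ≡ C (mod 10)] several values work for W in column 2 (B + W ≡ C (mod 10), carry-in 0); try W=3. So W=3.
Step 5. [col 2: B + W ≡ C (mod 10)] column 2: given B=1, W=3, carry-in 0, and digits 1,3,7,8 already taken and all letters distinct, B+W≡C (mod 10) forces C=4. So C=4.
Step 6. [col 3: C + O ≡ V (mod 10)] from column 3 (C=4, O=8, carry-in 0, digits 1,3,4,7,8 already taken and all letters distinct): V must equal 2. So V=2.
Step 7. [col 4: Q + U ≡ C (mod 10)] column 4 reads Q+U+carry(1)=C with Q=7, C=4; with digits 1,2,3,4,7,8 already taken and all letters distinct, the only value for U is 6 ⇒ U=6.
Step 8. [col 5: M + Q ≡ W (mod 10)] column 5 reads M+Q+carry(1)=W with Q=7, W=3; with digits 1,2,3,4,6,7,8 already taken and all letters distinct, the only value for M is 5, so M=5.
Step 9. [col 6: W + M ≡ G (mod 10)] column 6 reads W+M+carry(1)=G with W=3, M=5; with digits 1,2,3,4,5,6,7,8 already taken and all letters distinct, the only value for G is 9. So G=9.

Answer: B=1, C=4, G=9, M=5, O=8, Q=7, U=6, V=2, W=3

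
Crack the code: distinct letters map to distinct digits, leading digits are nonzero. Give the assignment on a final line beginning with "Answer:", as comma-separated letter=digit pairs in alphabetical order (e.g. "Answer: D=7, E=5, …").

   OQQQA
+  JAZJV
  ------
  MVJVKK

Step 1. [M] M is the leading digit of a 6-digit sum of two 5-digit numbers; the final carry is exactly 1 ⇒ M=1.
Step 2. [col 1: A + V ≡ K (mod 10)] K=0 is one option consistent with column 1 (A + V ≡ K (mod 10), carry-in 0) — take it. So K=0.
Step 3. [col 1: A + V ≡ K (mod 10)] no forcing yet in column 1 (carry-in 0); V=2 is free and consistent — try it, so V=2.
Step 4. [col 1: A + V ≡ K (mod 10)] in column 1 we have A+V≡K with carry-in 0; given V=2, K=0 and digits 0,1,2 already taken and all letters distinct, that pins A to 8. So A=8.
Step 5. [col 2: Q + J ≡ K (mod 10)] several values work for Q in column 2 (Q + J ≡ K (mod 10), carry-in 1); try Q=5, so Q=5.
Step 6. [col 2: Q + J ≡ K (mod 10)] from column 2 (Q=5, K=0, carry-in 1, digits 0,1,2,5,8 already taken and all letters distinct): J must equal 4, so J=4.
Step 7. [col 3: Q + Z ≡ V (mod 10)] column 3: given Q=5, V=2, carry-in 1, and digits 0,1,2,4,5,8 already taken and all letters distinct, Q+Z≡V (mod 10) forces Z=6. So Z=6.
Step 8. [col 5: O + J ≡ V (mod 10)] from column 5 (J=4, V=2, carry-in 1, digits 0,1,2,4,5,6,8 already taken and all letters distinct): O must equal 7 ⇒ O=7.

Answer: A=8, J=4, K=0, M=1, O=7, Q=5, V=2, Z=6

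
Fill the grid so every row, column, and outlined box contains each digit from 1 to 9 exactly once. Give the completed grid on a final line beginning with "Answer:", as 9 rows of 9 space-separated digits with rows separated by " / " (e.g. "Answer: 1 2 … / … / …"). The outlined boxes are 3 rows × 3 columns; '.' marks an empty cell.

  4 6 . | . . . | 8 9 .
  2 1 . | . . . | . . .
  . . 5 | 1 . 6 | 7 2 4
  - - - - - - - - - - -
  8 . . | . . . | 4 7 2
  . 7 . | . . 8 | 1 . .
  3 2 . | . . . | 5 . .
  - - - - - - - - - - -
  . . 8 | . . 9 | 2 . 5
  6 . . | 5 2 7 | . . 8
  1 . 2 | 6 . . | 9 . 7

Step 1. [r7c8∈{1,3,4,6}] row 7 places 6 nowhere but r7c8, so r7c8=6.
Step 2. [r2c4∈{3,4,7,8,9}] across col 4, 8 lands solely at r2c4, so r2c4=8.
Step 3. [r5c8∈{3}] r5c8 is down to just 3. So r5c8=3.
Step 4. [r7c5∈{1,3,4}] across row 7, 1 lands solely at r7c5 ⇒ r7c5=1.
Step 5. [r3c1∈{9}] nothing but 9 survives at r3c1 ⇒ r3c1=9.
Step 6. [r3c5∈{3}] r3c5's peers cover all but 3, so r3c5=3.
Step 7. [r2c5∈{4,5,7,9}] 9 has one home in row 2: r2c5. So r2c5=9.
Step 8. [r9c8∈{4}] r9c8 has the single candidate 4, so r9c8=4.
Step 9. [r7c4∈{3,4}] r7c4 is the only open cell in box 8 admitting 4 ⇒ r7c4=4.
Step 10. [r8c7∈{3}] r8c7 is down to just 3 ⇒ r8c7=3.
Step 11. [r2c3∈{3,7}] across row 2, 7 lands solely at r2c3. So r2c3=7.
Step 12. [r2c9∈{3,6}] 3 has one home in row 2: r2c9 ⇒ r2c9=3.
Step 13. [r1c6∈{2,5}] r1c6 is the only open cell in col 6 admitting 2, so r1c6=2.
Step 14. [r1c5∈{5,7}] in row 1, 5 fits only at r1c5 ⇒ r1c5=5.
Step 15. [r4c5∈{6}] only 6 remains possible at r4c5. So r4c5=6.
Step 16. [r4c6∈{1,3,5}] 5 has one home in col 6: r4c6, so r4c6=5.
Step 17. [r4c2∈{9}] r4c2's peers cover all but 9, so r4c2=9.
Step 18. [r5c5∈{4}] r5c5 is down to just 4, so r5c5=4.
Step 19. [r6c3∈{1,4,6}] in row 6, 4 fits only at r6c3. So r6c3=4.
Step 20. [r6c9∈{6,9}] row 6 places 6 nowhere but r6c9, so r6c9=6.
Step 21. [r6c4∈{7,9}] in row 6, 9 fits only at r6c4. So r6c4=9.
Step 22. [r7c2∈{3}] r7c2 has the single candidate 3, so r7c2=3.
Step 23. [r6c5∈{7}] nothing but 7 survives at r6c5. So r6c5=7.
Step 24. [r1c3∈{3}] nothing but 3 survives at r1c3. So r1c3=3.
Step 25. [r6c8∈{8}] r6c8 is down to just 8 ⇒ r6c8=8.
Step 26. [r9c2∈{5}] r9c2 is down to just 5, so r9c2=5.
Step 27. [r2c6∈{4}] only 4 remains possible at r2c6 ⇒ r2c6=4.
Step 28. [r1c9∈{1}] r1c9's peers cover all but 1 ⇒ r1c9=1.
Step 29. [r5c4∈{2}] r5c4's peers cover all but 2 ⇒ r5c4=2.
Step 30. [r4c4∈{3}] nothing but 3 survives at r4c4, so r4c4=3.
Step 31. [r8c3∈{9}] only 9 remains possible at r8c3, so r8c3=9.
Step 32. [r2c8∈{5}] r2c8's peers cover all but 5. So r2c8=5.
Step 33. [r8c8∈{1}] nothing but 1 survives at r8c8, so r8c8=1.
Step 34. [r2c7∈{6}] r2c7 is down to just 6 ⇒ r2c7=6.
Step 35. [r9c6∈{3}] only 3 remains possible at r9c6. So r9c6=3.
Step 36. [r1c4∈{7}] nothing but 7 survives at r1c4, so r1c4=7.
Step 37. [r5c9∈{9}] r5c9 has the single candidate 9, so r5c9=9.
Step 38. [r5c1∈{5}] r5c1's peers cover all but 5 ⇒ r5c1=5.
Step 39. [r8c2∈{4}] nothing but 4 survives at r8c2 ⇒ r8c2=4.
Step 40. [r3c2∈{8}] nothing but 8 survives at r3c2 ⇒ r3c2=8.
Step 41. [r7c1∈{7}] nothing but 7 survives at r7c1, so r7c1=7.
Step 42. [r9c5∈{8}] r9c5 is down to just 8, so r9c5=8.
Step 43. [r5c3∈{6}] r5c3 has the single candidate 6. So r5c3=6.
Step 44. [r4c3∈{1}] r4c3 has the single candidate 1. So r4c3=1.
Step 45. [r6c6∈{1}] r6c6 has the single candidate 1, so r6c6=1.

Answer: 4 6 3 7 5 2 8 9 1 / 2 1 7 8 9 4 6 5 3 / 9 8 5 1 3 6 7 2 4 / 8 9 1 3 6 5 4 7 2 / 5 7 6 2 4 8 1 3 9 / 3 2 4 9 7 1 5 8 6 / 7 3 8 4 1 9 2 6 5 / 6 4 9 5 2 7 3 1 8 / 1 5 2 6 8 3 9 4 7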